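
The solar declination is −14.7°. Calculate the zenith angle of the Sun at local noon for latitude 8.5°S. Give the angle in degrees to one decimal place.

6.2°

At local solar noon the hour angle is zero, so the zenith angle is |φ − δ| = |-8.5° − (-14.7°)| = 6.2°.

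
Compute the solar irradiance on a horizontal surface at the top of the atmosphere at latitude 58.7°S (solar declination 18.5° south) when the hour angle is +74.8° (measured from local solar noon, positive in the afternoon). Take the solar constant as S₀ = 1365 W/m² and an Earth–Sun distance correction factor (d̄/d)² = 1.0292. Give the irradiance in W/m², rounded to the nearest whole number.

cos θ_z = sin φ sin δ + cos φ cos δ cos H = (-0.8545)(-0.3173) + (0.5195)(0.9483)(0.2622) = 0.4003.
Top-of-atmosphere irradiance = S₀ (d̄/d)² cos θ_z = 1365 × 1.0292 × 0.4003 = 562.36 W/m².

562 W/m²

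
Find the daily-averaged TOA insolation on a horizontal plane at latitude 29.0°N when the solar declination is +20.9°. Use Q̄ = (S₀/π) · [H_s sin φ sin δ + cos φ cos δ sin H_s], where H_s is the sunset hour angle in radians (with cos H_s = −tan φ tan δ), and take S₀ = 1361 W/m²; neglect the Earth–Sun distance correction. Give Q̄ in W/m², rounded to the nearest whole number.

480 W/m²

cos H_s = −tan(29.0°) · tan(20.9°) = -0.2117, so H_s = arccos(-0.2117) = 102.22°. In radians, H_s = 1.7841.
H_s sin φ sin δ = 1.7841 × 0.4848 × 0.3567 = 0.3085.
cos φ cos δ sin H_s = 0.8746 × 0.9342 × 0.9773 = 0.7985.
Q̄ = (1361/π) × (0.3085 + 0.7985) = 433.22 × 1.1070 = 479.57 W/m².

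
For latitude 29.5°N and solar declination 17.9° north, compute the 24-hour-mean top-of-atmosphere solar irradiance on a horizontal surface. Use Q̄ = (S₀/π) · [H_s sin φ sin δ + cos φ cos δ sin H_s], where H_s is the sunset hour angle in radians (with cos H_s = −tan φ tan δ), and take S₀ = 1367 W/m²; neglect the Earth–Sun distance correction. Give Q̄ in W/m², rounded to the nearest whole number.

−tan φ tan δ = −(0.5658)(0.3230) = -0.1828; H_s = arccos(-0.1828) = 100.53°. In radians, H_s = 1.7546.
H_s sin φ sin δ = 1.7546 × 0.4924 × 0.3074 = 0.2656.
cos φ cos δ sin H_s = 0.8704 × 0.9516 × 0.9832 = 0.8144.
Q̄ = (1367/π) × (0.2656 + 0.8144) = 435.13 × 1.0800 = 469.94 W/m².

470 W/m²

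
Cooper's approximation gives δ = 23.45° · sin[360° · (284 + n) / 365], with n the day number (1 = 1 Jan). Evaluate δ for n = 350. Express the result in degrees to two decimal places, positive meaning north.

360 × (284 + 350) / 365 = 625.315°; sin(625.315°) = -0.9967.
δ = 23.45 × -0.9967 = -23.373° ≈ -23.37°.

-23.37°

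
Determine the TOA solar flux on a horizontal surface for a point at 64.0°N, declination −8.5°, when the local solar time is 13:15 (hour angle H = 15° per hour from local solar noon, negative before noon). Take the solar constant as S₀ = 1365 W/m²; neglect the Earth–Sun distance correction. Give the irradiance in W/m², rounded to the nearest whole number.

379 W/m²

Hour angle H = 15° × (13.25 − 12) = 18.75°.
cos θ_z = sin φ sin δ + cos φ cos δ cos H = (0.8988)(-0.1478) + (0.4384)(0.9890)(0.9469) = 0.2777.
Top-of-atmosphere irradiance = S₀ cos θ_z = 1365 × 0.2777 = 379.06 W/m².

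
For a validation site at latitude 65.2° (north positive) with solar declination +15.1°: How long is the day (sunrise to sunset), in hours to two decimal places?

16.76 hours

cos H_s = −tan(65.2°) · tan(15.1°) = -0.5839, so H_s = arccos(-0.5839) = 125.73°.
Day length = 2 H_s / 15° h⁻¹ = 251.46° / 15 = 16.764 h.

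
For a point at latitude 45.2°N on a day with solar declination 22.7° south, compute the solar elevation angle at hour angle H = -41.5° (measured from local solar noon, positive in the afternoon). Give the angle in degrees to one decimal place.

12.3°

cos θ_z = sin φ sin δ + cos φ cos δ cos H = (0.7096)(-0.3859) + (0.7046)(0.9225)(0.7490) = 0.2130.
θ_z = arccos(0.2130) = 77.70°, so the elevation is 90° − 77.70° = 12.30°.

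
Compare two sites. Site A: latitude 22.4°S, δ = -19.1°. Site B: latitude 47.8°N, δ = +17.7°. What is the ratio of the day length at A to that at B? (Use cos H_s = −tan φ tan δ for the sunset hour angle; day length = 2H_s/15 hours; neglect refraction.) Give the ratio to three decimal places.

0.888

A: H_s = arccos(−tan -22.4° · tan -19.1°) = 98.21°, so 2H_s/15 = 13.0947 h.
B: H_s = arccos(−tan 47.8° · tan 17.7°) = 110.61°, so 2H_s/15 = 14.7480 h.
Ratio A/B = 13.0947 / 14.7480 = 0.8879.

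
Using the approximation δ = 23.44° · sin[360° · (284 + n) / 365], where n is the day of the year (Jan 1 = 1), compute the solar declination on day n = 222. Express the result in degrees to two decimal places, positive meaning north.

+15.36°

360 × (284 + 222) / 365 = 499.068°; sin(499.068°) = 0.6552.
δ = 23.44 × 0.6552 = 15.358° ≈ +15.36°.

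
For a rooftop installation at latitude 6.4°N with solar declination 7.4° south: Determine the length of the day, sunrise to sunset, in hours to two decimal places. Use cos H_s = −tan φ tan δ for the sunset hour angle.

cos H_s = −tan(6.4°) · tan(-7.4°) = 0.0146, so H_s = arccos(0.0146) = 89.16°.
Day length = 2 H_s / 15° h⁻¹ = 178.32° / 15 = 11.888 h.

11.89 hours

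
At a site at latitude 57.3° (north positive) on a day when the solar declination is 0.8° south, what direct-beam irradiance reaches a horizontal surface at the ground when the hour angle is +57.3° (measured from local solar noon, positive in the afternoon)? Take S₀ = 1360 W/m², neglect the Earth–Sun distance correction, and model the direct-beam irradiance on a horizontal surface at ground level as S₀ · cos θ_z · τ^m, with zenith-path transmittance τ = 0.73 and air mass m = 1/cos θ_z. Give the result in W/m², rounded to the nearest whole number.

cos θ_z = sin φ sin δ + cos φ cos δ cos H = (0.8415)(-0.0140) + (0.5402)(0.9999)(0.5402) = 0.2800.
Air mass m = 1/cos θ_z = 1/0.2800 = 3.571; τ^m = 0.73^3.571 = 0.3250.
Surface direct beam = 1360 × 0.2800 × 0.3250 = 123.76 W/m².

124 W/m²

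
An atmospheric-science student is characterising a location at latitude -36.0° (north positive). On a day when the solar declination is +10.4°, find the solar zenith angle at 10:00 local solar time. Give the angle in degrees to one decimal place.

54.3°

Hour angle H = 15° × (10 − 12) = -30.00°.
cos θ_z = sin φ sin δ + cos φ cos δ cos H = (-0.5878)(0.1805) + (0.8090)(0.9836)(0.8660) = 0.5830.
θ_z = arccos(0.5830) = 54.34°.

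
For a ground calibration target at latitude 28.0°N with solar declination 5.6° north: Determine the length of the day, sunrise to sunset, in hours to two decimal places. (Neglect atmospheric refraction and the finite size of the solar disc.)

−tan φ tan δ = −(0.5317)(0.0981) = -0.0522; H_s = arccos(-0.0522) = 92.99°.
Day length = 2 H_s / 15° h⁻¹ = 185.98° / 15 = 12.399 h.

12.40 hours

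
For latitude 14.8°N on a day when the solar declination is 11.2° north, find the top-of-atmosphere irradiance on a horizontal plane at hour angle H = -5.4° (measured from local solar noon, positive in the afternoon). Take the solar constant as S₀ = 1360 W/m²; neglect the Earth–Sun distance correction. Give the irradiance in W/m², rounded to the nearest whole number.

1352 W/m²

With φ = 14.8°, δ = 11.2°, H = -5.40°: sin φ sin δ = 0.0496, cos φ cos δ cos H = 0.9442, so cos θ_z = 0.9938.
Top-of-atmosphere irradiance = S₀ cos θ_z = 1360 × 0.9938 = 1351.57 W/m².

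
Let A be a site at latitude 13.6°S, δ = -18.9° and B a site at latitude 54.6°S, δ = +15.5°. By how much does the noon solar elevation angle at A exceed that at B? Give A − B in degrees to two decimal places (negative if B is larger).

A: 90° − |-13.6 − (-18.9)| = 84.70°.
B: 90° − |-54.6 − (15.5)| = 19.90°.
A − B = 84.70 − 19.90 = 64.80°.

+64.80°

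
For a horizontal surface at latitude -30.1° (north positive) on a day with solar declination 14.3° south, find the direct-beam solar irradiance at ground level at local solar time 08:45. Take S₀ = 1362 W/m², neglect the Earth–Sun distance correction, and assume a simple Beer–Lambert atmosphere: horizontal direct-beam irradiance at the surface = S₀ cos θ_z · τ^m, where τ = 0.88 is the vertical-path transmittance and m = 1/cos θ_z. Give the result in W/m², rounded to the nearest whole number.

Hour angle H = 15° × (8.75 − 12) = -48.75°.
With φ = -30.1°, δ = -14.3°, H = -48.75°: sin φ sin δ = 0.1239, cos φ cos δ cos H = 0.5528, so cos θ_z = 0.6767.
Air mass m = 1/cos θ_z = 1/0.6767 = 1.478; τ^m = 0.88^1.478 = 0.8278.
Surface direct beam = 1362 × 0.6767 × 0.8278 = 762.95 W/m².

763 W/m²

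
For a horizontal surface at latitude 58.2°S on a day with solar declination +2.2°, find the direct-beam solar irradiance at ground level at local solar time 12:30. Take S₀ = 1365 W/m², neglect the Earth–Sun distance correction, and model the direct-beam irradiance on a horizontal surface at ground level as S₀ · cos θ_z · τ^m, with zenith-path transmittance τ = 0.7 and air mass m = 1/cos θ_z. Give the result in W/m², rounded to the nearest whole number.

322 W/m²

Hour angle H = 15° × (12.5 − 12) = 7.50°.
cos θ_z = sin(-58.2°) sin(2.2°) + cos(-58.2°) cos(2.2°) cos(7.50°) = -0.0326 + 0.5221 = 0.4895.
Air mass m = 1/cos θ_z = 1/0.4895 = 2.043; τ^m = 0.7^2.043 = 0.4825.
Surface direct beam = 1365 × 0.4895 × 0.4825 = 322.39 W/m².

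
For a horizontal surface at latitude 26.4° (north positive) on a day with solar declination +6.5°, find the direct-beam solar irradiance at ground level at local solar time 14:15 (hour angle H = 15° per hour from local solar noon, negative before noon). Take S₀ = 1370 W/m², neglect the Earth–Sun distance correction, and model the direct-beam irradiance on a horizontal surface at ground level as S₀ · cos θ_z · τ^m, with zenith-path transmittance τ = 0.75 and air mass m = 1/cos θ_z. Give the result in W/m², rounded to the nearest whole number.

Hour angle H = 15° × (14.25 − 12) = 33.75°.
With φ = 26.4°, δ = 6.5°, H = 33.75°: sin φ sin δ = 0.0503, cos φ cos δ cos H = 0.7400, so cos θ_z = 0.7903.
Air mass m = 1/cos θ_z = 1/0.7903 = 1.265; τ^m = 0.75^1.265 = 0.6949.
Surface direct beam = 1370 × 0.7903 × 0.6949 = 752.38 W/m².

752 W/m²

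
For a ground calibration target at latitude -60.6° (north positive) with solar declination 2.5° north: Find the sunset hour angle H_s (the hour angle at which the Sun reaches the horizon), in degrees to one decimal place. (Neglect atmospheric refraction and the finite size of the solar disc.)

The sunset hour angle satisfies cos H_s = −tan φ tan δ = 0.0775, giving H_s = 85.56°.

85.6°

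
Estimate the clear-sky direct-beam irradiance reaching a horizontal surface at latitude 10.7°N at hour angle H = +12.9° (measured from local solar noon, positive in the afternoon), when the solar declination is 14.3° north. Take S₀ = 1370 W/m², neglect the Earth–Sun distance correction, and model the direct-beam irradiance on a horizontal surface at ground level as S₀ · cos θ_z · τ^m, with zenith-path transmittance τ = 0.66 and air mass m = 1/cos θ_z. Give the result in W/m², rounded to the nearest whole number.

871 W/m²

cos θ_z = sin φ sin δ + cos φ cos δ cos H = (0.1857)(0.2470) + (0.9826)(0.9690)(0.9748) = 0.9740.
Air mass m = 1/cos θ_z = 1/0.9740 = 1.027; τ^m = 0.66^1.027 = 0.6526.
Surface direct beam = 1370 × 0.9740 × 0.6526 = 870.82 W/m².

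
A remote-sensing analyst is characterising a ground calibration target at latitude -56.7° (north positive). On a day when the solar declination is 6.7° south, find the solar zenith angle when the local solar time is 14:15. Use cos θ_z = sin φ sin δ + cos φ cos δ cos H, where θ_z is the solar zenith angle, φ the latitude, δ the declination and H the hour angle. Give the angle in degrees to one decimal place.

56.6°

Hour angle H = 15° × (14.25 − 12) = 33.75°.
cos θ_z = sin(-56.7°) sin(-6.7°) + cos(-56.7°) cos(-6.7°) cos(33.75°) = 0.0975 + 0.4534 = 0.5509.
θ_z = arccos(0.5509) = 56.57°.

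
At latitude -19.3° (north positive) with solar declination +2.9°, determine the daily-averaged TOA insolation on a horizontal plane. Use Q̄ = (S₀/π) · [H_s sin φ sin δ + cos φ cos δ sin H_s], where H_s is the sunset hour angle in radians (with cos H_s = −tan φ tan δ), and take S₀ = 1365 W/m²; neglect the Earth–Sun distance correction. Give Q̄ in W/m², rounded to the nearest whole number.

398 W/m²

The sunset hour angle satisfies cos H_s = −tan φ tan δ = 0.0177, giving H_s = 88.99°. In radians, H_s = 1.5532.
H_s sin φ sin δ = 1.5532 × -0.3305 × 0.0506 = -0.0260.
cos φ cos δ sin H_s = 0.9438 × 0.9987 × 0.9998 = 0.9424.
Q̄ = (1365/π) × (-0.0260 + 0.9424) = 434.49 × 0.9164 = 398.17 W/m².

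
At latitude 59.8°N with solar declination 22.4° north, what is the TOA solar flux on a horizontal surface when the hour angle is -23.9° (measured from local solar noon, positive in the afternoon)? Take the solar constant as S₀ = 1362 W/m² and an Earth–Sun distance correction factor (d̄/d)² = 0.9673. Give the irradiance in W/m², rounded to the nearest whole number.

cos θ_z = sin(59.8°) sin(22.4°) + cos(59.8°) cos(22.4°) cos(-23.90°) = 0.3293 + 0.4252 = 0.7545.
Top-of-atmosphere irradiance = S₀ (d̄/d)² cos θ_z = 1362 × 0.9673 × 0.7545 = 994.03 W/m².

994 W/m²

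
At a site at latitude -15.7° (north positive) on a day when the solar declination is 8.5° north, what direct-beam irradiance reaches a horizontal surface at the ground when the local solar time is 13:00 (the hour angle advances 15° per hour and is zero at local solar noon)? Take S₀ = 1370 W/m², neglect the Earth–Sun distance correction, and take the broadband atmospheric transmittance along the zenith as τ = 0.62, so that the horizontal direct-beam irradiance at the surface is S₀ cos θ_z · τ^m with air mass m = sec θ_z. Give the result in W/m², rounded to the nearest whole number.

Hour angle H = 15° × (13 − 12) = 15.00°.
cos θ_z = sin φ sin δ + cos φ cos δ cos H = (-0.2706)(0.1478) + (0.9627)(0.9890)(0.9659) = 0.8796.
Air mass m = 1/cos θ_z = 1/0.8796 = 1.137; τ^m = 0.62^1.137 = 0.5807.
Surface direct beam = 1370 × 0.8796 × 0.5807 = 699.77 W/m².

700 W/m²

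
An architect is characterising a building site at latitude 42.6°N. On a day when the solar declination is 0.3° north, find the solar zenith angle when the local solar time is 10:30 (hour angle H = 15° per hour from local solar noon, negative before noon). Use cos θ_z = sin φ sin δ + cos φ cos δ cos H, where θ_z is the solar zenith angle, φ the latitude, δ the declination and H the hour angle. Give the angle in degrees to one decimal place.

46.9°

Hour angle H = 15° × (10.5 − 12) = -22.50°.
cos θ_z = sin φ sin δ + cos φ cos δ cos H = (0.6769)(0.0052) + (0.7361)(1.0000)(0.9239) = 0.6836.
θ_z = arccos(0.6836) = 46.87°.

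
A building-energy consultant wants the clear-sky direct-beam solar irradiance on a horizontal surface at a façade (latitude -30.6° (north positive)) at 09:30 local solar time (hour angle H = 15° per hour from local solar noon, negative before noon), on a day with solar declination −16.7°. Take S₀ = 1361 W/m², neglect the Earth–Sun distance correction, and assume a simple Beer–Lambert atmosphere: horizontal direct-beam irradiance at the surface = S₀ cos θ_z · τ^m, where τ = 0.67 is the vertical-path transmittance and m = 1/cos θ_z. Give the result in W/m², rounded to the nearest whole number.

Hour angle H = 15° × (9.5 − 12) = -37.50°.
cos θ_z = sin φ sin δ + cos φ cos δ cos H = (-0.5090)(-0.2874) + (0.8607)(0.9578)(0.7934) = 0.8003.
Air mass m = 1/cos θ_z = 1/0.8003 = 1.250; τ^m = 0.67^1.250 = 0.6062.
Surface direct beam = 1361 × 0.8003 × 0.6062 = 660.28 W/m².

660 W/m²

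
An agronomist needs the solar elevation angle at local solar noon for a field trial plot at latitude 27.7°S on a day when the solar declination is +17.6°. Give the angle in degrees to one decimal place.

44.7°

At local solar noon the hour angle is zero, so the elevation is 90° − |φ − δ| = 90° − |-27.7° − (17.6°)| = 90° − 45.3° = 44.7°.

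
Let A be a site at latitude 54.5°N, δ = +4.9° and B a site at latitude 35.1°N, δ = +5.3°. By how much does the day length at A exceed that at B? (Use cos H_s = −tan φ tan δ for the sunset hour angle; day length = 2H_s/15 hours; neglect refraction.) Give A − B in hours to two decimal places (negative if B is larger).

+0.42 h

A: H_s = arccos(−tan 54.5° · tan 4.9°) = 96.90°, so 2H_s/15 = 12.9200 h.
B: H_s = arccos(−tan 35.1° · tan 5.3°) = 93.74°, so 2H_s/15 = 12.4987 h.
A − B = 12.9200 − 12.4987 = 0.4213 h.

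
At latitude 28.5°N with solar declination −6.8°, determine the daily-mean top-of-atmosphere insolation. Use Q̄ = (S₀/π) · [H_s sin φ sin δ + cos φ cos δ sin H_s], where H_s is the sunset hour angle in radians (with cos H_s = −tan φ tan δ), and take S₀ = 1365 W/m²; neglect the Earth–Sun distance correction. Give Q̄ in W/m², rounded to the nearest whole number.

−tan φ tan δ = −(0.5430)(-0.1192) = 0.0647; H_s = arccos(0.0647) = 86.29°. In radians, H_s = 1.5060.
H_s sin φ sin δ = 1.5060 × 0.4772 × -0.1184 = -0.0851.
cos φ cos δ sin H_s = 0.8788 × 0.9930 × 0.9979 = 0.8708.
Q̄ = (1365/π) × (-0.0851 + 0.8708) = 434.49 × 0.7857 = 341.38 W/m².

341 W/m²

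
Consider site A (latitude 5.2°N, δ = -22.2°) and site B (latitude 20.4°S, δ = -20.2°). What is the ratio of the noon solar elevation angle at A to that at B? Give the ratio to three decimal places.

0.697

A: 90° − |5.2 − (-22.2)| = 62.60°.
B: 90° − |-20.4 − (-20.2)| = 89.80°.
Ratio A/B = 62.6000 / 89.8000 = 0.6971.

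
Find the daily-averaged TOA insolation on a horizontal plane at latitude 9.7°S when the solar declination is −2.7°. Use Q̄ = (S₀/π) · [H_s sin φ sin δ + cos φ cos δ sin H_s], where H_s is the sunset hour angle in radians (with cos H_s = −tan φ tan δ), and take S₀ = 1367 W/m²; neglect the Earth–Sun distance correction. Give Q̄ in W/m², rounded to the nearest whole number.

−tan φ tan δ = −(-0.1709)(-0.0472) = -0.0081; H_s = arccos(-0.0081) = 90.46°. In radians, H_s = 1.5788.
H_s sin φ sin δ = 1.5788 × -0.1685 × -0.0471 = 0.0125.
cos φ cos δ sin H_s = 0.9857 × 0.9989 × 1.0000 = 0.9846.
Q̄ = (1367/π) × (0.0125 + 0.9846) = 435.13 × 0.9971 = 433.87 W/m².

434 W/m²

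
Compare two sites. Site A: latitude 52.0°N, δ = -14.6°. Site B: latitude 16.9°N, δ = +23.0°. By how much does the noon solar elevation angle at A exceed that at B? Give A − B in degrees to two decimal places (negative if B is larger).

A: 90° − |52.0 − (-14.6)| = 23.40°.
B: 90° − |16.9 − (23.0)| = 83.90°.
A − B = 23.40 − 83.90 = -60.50°.

-60.50°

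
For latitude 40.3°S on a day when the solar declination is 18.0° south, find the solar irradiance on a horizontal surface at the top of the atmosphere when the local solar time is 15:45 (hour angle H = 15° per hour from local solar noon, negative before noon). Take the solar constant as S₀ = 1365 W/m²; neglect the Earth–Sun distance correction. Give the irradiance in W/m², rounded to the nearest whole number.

823 W/m²

Hour angle H = 15° × (15.75 − 12) = 56.25°.
cos θ_z = sin φ sin δ + cos φ cos δ cos H = (-0.6468)(-0.3090) + (0.7627)(0.9511)(0.5556) = 0.6029.
Top-of-atmosphere irradiance = S₀ cos θ_z = 1365 × 0.6029 = 822.96 W/m².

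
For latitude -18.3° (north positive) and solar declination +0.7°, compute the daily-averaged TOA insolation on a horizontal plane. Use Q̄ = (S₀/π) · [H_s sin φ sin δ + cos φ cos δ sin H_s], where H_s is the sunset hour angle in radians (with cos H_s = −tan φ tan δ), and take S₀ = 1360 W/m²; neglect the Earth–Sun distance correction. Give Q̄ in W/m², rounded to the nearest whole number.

408 W/m²

−tan φ tan δ = −(-0.3307)(0.0122) = 0.0040; H_s = arccos(0.0040) = 89.77°. In radians, H_s = 1.5668.
H_s sin φ sin δ = 1.5668 × -0.3140 × 0.0122 = -0.0060.
cos φ cos δ sin H_s = 0.9494 × 0.9999 × 1.0000 = 0.9493.
Q̄ = (1360/π) × (-0.0060 + 0.9493) = 432.90 × 0.9433 = 408.35 W/m².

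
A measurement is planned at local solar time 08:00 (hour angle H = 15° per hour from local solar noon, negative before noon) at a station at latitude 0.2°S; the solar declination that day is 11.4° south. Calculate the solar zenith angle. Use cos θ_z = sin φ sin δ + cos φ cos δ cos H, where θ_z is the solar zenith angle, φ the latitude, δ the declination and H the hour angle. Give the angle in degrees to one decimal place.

Hour angle H = 15° × (8 − 12) = -60.00°.
With φ = -0.2°, δ = -11.4°, H = -60.00°: sin φ sin δ = 0.0007, cos φ cos δ cos H = 0.4901, so cos θ_z = 0.4908.
θ_z = arccos(0.4908) = 60.61°.

60.6°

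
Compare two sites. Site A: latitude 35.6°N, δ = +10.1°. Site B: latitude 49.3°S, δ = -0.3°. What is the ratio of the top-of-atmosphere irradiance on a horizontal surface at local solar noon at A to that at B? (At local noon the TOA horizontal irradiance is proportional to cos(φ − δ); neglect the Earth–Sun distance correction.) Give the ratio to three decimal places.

A: cos θ_z = cos(35.6° − (10.1°)) = 0.9026.
B: cos θ_z = cos(-49.3° − (-0.3°)) = 0.6561.
Ratio A/B = 0.9026 / 0.6561 = 1.3757.

1.376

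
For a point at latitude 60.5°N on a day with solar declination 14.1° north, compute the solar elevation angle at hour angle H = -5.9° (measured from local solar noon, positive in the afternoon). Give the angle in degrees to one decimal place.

43.4°

With φ = 60.5°, δ = 14.1°, H = -5.90°: sin φ sin δ = 0.2120, cos φ cos δ cos H = 0.4751, so cos θ_z = 0.6871.
θ_z = arccos(0.6871) = 46.60°, so the elevation is 90° − 46.60° = 43.40°.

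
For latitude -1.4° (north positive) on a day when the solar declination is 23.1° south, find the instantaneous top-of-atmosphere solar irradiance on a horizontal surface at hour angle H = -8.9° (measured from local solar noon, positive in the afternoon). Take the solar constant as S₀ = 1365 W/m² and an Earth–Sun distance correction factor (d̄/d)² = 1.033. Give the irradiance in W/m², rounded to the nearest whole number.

1295 W/m²

With φ = -1.4°, δ = -23.1°, H = -8.90°: sin φ sin δ = 0.0096, cos φ cos δ cos H = 0.9085, so cos θ_z = 0.9181.
Top-of-atmosphere irradiance = S₀ (d̄/d)² cos θ_z = 1365 × 1.033 × 0.9181 = 1294.56 W/m².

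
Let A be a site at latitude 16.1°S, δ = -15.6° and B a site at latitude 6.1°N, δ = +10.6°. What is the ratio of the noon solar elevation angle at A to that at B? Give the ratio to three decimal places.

1.047

A: 90° − |-16.1 − (-15.6)| = 89.50°.
B: 90° − |6.1 − (10.6)| = 85.50°.
Ratio A/B = 89.5000 / 85.5000 = 1.0468.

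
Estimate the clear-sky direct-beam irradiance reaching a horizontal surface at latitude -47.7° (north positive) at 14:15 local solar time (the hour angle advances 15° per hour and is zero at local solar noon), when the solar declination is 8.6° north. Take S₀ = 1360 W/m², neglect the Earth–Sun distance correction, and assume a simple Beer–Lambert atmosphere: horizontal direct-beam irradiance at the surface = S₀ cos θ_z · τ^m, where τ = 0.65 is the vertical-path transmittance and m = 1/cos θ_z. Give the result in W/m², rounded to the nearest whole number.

Hour angle H = 15° × (14.25 − 12) = 33.75°.
cos θ_z = sin φ sin δ + cos φ cos δ cos H = (-0.7396)(0.1495) + (0.6730)(0.9888)(0.8315) = 0.4428.
Air mass m = 1/cos θ_z = 1/0.4428 = 2.258; τ^m = 0.65^2.258 = 0.3781.
Surface direct beam = 1360 × 0.4428 × 0.3781 = 227.69 W/m².

228 W/m²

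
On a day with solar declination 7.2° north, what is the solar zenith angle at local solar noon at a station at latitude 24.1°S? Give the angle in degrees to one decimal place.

31.3°

At local solar noon the hour angle is zero, so the zenith angle is |φ − δ| = |-24.1° − (7.2°)| = 31.3°.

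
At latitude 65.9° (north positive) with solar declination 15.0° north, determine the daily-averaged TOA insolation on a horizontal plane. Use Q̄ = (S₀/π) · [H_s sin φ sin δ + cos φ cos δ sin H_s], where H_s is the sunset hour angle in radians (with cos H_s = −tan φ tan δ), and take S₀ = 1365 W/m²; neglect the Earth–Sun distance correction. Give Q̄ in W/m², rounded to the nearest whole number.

364 W/m²

cos H_s = −tan(65.9°) · tan(15.0°) = -0.5990, so H_s = arccos(-0.5990) = 126.80°. In radians, H_s = 2.2131.
H_s sin φ sin δ = 2.2131 × 0.9128 × 0.2588 = 0.5228.
cos φ cos δ sin H_s = 0.4083 × 0.9659 × 0.8007 = 0.3158.
Q̄ = (1365/π) × (0.5228 + 0.3158) = 434.49 × 0.8386 = 364.36 W/m².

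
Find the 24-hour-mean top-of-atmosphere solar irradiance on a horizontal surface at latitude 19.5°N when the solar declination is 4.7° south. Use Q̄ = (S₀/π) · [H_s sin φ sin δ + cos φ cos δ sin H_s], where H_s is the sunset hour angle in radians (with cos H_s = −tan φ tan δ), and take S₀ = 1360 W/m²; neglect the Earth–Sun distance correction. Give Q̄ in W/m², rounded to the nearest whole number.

−tan φ tan δ = −(0.3541)(-0.0822) = 0.0291; H_s = arccos(0.0291) = 88.33°. In radians, H_s = 1.5416.
H_s sin φ sin δ = 1.5416 × 0.3338 × -0.0819 = -0.0421.
cos φ cos δ sin H_s = 0.9426 × 0.9966 × 0.9996 = 0.9390.
Q̄ = (1360/π) × (-0.0421 + 0.9390) = 432.90 × 0.8969 = 388.27 W/m².

388 W/m²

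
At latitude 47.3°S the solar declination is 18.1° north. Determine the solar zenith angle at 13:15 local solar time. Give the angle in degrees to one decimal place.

Hour angle H = 15° × (13.25 − 12) = 18.75°.
cos θ_z = sin φ sin δ + cos φ cos δ cos H = (-0.7349)(0.3107) + (0.6782)(0.9505)(0.9469) = 0.3821.
θ_z = arccos(0.3821) = 67.54°.

67.5°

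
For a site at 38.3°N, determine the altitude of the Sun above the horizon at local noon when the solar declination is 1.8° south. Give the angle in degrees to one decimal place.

At local solar noon the hour angle is zero, so the elevation is 90° − |φ − δ| = 90° − |38.3° − (-1.8°)| = 90° − 40.1° = 49.9°.

49.9°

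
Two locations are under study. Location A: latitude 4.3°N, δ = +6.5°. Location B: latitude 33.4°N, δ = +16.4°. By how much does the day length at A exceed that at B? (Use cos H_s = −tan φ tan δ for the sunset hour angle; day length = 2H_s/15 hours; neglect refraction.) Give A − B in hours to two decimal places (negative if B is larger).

-1.43 h

A: H_s = arccos(−tan 4.3° · tan 6.5°) = 90.49°, so 2H_s/15 = 12.0653 h.
B: H_s = arccos(−tan 33.4° · tan 16.4°) = 101.19°, so 2H_s/15 = 13.4920 h.
A − B = 12.0653 − 13.4920 = -1.4267 h.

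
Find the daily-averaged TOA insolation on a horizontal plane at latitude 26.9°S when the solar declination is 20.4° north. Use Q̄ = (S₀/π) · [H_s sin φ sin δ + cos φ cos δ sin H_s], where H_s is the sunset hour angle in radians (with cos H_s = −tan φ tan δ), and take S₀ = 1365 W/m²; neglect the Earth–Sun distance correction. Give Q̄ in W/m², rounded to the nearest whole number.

262 W/m²

The sunset hour angle satisfies cos H_s = −tan φ tan δ = 0.1887, giving H_s = 79.12°. In radians, H_s = 1.3809.
H_s sin φ sin δ = 1.3809 × -0.4524 × 0.3486 = -0.2178.
cos φ cos δ sin H_s = 0.8918 × 0.9373 × 0.9820 = 0.8208.
Q̄ = (1365/π) × (-0.2178 + 0.8208) = 434.49 × 0.6030 = 262.00 W/m².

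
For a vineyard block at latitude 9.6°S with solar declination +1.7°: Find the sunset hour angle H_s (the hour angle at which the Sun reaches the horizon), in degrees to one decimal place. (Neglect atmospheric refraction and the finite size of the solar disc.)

89.7°

cos H_s = −tan(-9.6°) · tan(1.7°) = 0.0050, so H_s = arccos(0.0050) = 89.71°.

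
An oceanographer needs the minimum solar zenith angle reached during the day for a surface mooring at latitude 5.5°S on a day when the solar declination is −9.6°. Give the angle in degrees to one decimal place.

At local solar noon the hour angle is zero, so the zenith angle is |φ − δ| = |-5.5° − (-9.6°)| = 4.1°.

4.1°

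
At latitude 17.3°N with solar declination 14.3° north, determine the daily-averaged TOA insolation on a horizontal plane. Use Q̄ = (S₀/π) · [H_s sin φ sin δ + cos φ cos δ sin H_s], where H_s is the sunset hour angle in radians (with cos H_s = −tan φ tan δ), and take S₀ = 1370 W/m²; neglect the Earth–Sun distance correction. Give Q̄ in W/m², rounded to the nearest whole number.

455 W/m²

The sunset hour angle satisfies cos H_s = −tan φ tan δ = -0.0794, giving H_s = 94.55°. In radians, H_s = 1.6502.
H_s sin φ sin δ = 1.6502 × 0.2974 × 0.2470 = 0.1212.
cos φ cos δ sin H_s = 0.9548 × 0.9690 × 0.9968 = 0.9222.
Q̄ = (1370/π) × (0.1212 + 0.9222) = 436.08 × 1.0434 = 455.01 W/m².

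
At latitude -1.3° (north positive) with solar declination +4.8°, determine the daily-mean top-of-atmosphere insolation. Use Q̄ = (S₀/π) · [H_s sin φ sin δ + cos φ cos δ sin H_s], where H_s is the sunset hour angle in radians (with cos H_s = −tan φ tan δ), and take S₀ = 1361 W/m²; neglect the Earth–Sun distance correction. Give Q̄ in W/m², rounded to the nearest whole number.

430 W/m²

The sunset hour angle satisfies cos H_s = −tan φ tan δ = 0.0019, giving H_s = 89.89°. In radians, H_s = 1.5689.
H_s sin φ sin δ = 1.5689 × -0.0227 × 0.0837 = -0.0030.
cos φ cos δ sin H_s = 0.9997 × 0.9965 × 1.0000 = 0.9962.
Q̄ = (1361/π) × (-0.0030 + 0.9962) = 433.22 × 0.9932 = 430.27 W/m².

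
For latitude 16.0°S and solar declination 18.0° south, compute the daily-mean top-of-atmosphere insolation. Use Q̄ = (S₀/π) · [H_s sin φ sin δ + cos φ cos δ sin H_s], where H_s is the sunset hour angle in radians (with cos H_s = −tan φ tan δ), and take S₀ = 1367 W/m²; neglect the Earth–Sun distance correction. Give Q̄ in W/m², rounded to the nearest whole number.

458 W/m²

−tan φ tan δ = −(-0.2867)(-0.3249) = -0.0931; H_s = arccos(-0.0931) = 95.34°. In radians, H_s = 1.6640.
H_s sin φ sin δ = 1.6640 × -0.2756 × -0.3090 = 0.1417.
cos φ cos δ sin H_s = 0.9613 × 0.9511 × 0.9957 = 0.9104.
Q̄ = (1367/π) × (0.1417 + 0.9104) = 435.13 × 1.0521 = 457.80 W/m².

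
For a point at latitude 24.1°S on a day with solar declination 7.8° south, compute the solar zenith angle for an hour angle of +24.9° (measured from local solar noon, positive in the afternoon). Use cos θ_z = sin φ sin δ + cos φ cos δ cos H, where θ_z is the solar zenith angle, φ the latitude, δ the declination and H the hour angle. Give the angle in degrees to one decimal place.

28.9°

cos θ_z = sin φ sin δ + cos φ cos δ cos H = (-0.4083)(-0.1357) + (0.9128)(0.9907)(0.9070) = 0.8756.
θ_z = arccos(0.8756) = 28.88°.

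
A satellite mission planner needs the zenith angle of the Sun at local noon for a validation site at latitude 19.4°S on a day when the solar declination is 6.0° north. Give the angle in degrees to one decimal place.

25.4°

At local solar noon the hour angle is zero, so the zenith angle is |φ − δ| = |-19.4° − (6.0°)| = 25.4°.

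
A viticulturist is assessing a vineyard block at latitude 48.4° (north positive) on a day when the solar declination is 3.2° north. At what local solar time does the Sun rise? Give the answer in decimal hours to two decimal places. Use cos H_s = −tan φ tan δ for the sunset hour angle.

−tan φ tan δ = −(1.1263)(0.0559) = -0.0630; H_s = arccos(-0.0630) = 93.61°.
Sunrise is at 12 − H_s/15 = 12 − 6.241 = 5.759 h local solar time.

5.76 h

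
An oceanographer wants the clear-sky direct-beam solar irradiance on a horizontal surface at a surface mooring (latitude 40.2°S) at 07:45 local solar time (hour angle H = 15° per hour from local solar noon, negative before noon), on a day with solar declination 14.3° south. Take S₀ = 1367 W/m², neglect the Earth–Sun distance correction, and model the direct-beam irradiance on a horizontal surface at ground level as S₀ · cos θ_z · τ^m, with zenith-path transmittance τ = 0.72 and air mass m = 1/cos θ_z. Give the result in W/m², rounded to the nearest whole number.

Hour angle H = 15° × (7.75 − 12) = -63.75°.
With φ = -40.2°, δ = -14.3°, H = -63.75°: sin φ sin δ = 0.1594, cos φ cos δ cos H = 0.3274, so cos θ_z = 0.4868.
Air mass m = 1/cos θ_z = 1/0.4868 = 2.054; τ^m = 0.72^2.054 = 0.5093.
Surface direct beam = 1367 × 0.4868 × 0.5093 = 338.92 W/m².

339 W/m²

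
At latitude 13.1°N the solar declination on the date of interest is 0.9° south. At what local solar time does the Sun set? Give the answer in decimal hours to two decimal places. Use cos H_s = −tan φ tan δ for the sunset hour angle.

The sunset hour angle satisfies cos H_s = −tan φ tan δ = 0.0037, giving H_s = 89.79°.
Sunset is at 12 + H_s/15 = 12 + 5.986 = 17.986 h local solar time.

17.99 h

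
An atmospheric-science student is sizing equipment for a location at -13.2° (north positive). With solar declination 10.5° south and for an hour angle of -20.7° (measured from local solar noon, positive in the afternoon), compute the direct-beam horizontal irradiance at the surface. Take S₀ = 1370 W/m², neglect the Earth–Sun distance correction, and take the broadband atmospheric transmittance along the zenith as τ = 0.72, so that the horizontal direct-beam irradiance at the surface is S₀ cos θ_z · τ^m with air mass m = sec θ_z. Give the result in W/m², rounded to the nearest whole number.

904 W/m²

cos θ_z = sin φ sin δ + cos φ cos δ cos H = (-0.2284)(-0.1822) + (0.9736)(0.9833)(0.9354) = 0.9371.
Air mass m = 1/cos θ_z = 1/0.9371 = 1.067; τ^m = 0.72^1.067 = 0.7043.
Surface direct beam = 1370 × 0.9371 × 0.7043 = 904.20 W/m².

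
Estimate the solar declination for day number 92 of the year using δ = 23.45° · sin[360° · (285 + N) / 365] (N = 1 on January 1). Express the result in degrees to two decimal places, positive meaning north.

360 × (285 + 92) / 365 = 371.836°; sin(371.836°) = 0.2051.
δ = 23.45 × 0.2051 = 4.810° ≈ +4.81°.

+4.81°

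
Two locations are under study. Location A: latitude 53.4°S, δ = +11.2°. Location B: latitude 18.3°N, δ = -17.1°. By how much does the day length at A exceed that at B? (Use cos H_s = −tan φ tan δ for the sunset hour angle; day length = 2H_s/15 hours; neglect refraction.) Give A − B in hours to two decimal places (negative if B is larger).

-1.28 h

A: H_s = arccos(−tan -53.4° · tan 11.2°) = 74.54°, so 2H_s/15 = 9.9387 h.
B: H_s = arccos(−tan 18.3° · tan -17.1°) = 84.16°, so 2H_s/15 = 11.2213 h.
A − B = 9.9387 − 11.2213 = -1.2826 h.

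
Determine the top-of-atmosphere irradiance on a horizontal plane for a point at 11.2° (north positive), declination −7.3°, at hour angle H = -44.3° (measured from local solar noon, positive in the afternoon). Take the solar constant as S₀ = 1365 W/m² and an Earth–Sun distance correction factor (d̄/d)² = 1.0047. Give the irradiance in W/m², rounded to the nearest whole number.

921 W/m²

cos θ_z = sin φ sin δ + cos φ cos δ cos H = (0.1942)(-0.1271) + (0.9810)(0.9919)(0.7157) = 0.6717.
Top-of-atmosphere irradiance = S₀ (d̄/d)² cos θ_z = 1365 × 1.0047 × 0.6717 = 921.18 W/m².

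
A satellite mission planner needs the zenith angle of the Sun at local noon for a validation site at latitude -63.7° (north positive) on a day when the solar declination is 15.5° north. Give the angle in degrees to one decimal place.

79.2°

At local solar noon the hour angle is zero, so the zenith angle is |φ − δ| = |-63.7° − (15.5°)| = 79.2°.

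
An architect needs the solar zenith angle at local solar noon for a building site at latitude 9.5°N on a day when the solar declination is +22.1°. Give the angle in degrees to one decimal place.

12.6°

At local solar noon the hour angle is zero, so the zenith angle is |φ − δ| = |9.5° − (22.1°)| = 12.6°.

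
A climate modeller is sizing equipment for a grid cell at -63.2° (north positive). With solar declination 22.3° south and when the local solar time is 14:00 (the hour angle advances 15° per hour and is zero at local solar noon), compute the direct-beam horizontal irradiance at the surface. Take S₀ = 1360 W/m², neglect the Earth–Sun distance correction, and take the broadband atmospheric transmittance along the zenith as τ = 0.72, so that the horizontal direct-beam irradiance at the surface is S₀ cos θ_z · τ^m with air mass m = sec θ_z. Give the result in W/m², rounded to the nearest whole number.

595 W/m²

Hour angle H = 15° × (14 − 12) = 30.00°.
cos θ_z = sin φ sin δ + cos φ cos δ cos H = (-0.8926)(-0.3795) + (0.4509)(0.9252)(0.8660) = 0.7000.
Air mass m = 1/cos θ_z = 1/0.7000 = 1.429; τ^m = 0.72^1.429 = 0.6254.
Surface direct beam = 1360 × 0.7000 × 0.6254 = 595.38 W/m².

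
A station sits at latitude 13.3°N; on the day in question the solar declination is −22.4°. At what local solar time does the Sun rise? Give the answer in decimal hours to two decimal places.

The sunset hour angle satisfies cos H_s = −tan φ tan δ = 0.0974, giving H_s = 84.41°.
Sunrise is at 12 − H_s/15 = 12 − 5.627 = 6.373 h local solar time.

6.37 h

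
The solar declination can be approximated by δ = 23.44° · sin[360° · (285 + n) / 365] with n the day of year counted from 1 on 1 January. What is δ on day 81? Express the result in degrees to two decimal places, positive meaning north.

+0.40°

360 × (285 + 81) / 365 = 360.986°; sin(360.986°) = 0.0172.
δ = 23.44 × 0.0172 = 0.403° ≈ +0.40°.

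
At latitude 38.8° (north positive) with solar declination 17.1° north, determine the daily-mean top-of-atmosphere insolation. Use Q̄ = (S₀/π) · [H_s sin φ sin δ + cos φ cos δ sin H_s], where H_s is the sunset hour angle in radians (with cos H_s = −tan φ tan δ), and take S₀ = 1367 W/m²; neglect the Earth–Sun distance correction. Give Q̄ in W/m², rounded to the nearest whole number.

The sunset hour angle satisfies cos H_s = −tan φ tan δ = -0.2473, giving H_s = 104.32°. In radians, H_s = 1.8207.
H_s sin φ sin δ = 1.8207 × 0.6266 × 0.2940 = 0.3354.
cos φ cos δ sin H_s = 0.7793 × 0.9558 × 0.9689 = 0.7217.
Q̄ = (1367/π) × (0.3354 + 0.7217) = 435.13 × 1.0571 = 459.98 W/m².

460 W/m²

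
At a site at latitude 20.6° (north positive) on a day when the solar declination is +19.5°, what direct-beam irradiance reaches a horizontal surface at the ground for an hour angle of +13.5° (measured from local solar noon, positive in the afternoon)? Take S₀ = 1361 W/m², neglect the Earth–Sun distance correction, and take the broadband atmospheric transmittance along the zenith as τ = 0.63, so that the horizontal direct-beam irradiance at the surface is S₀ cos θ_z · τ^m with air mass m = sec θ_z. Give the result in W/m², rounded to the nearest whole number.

827 W/m²

cos θ_z = sin φ sin δ + cos φ cos δ cos H = (0.3518)(0.3338) + (0.9361)(0.9426)(0.9724) = 0.9754.
Air mass m = 1/cos θ_z = 1/0.9754 = 1.025; τ^m = 0.63^1.025 = 0.6228.
Surface direct beam = 1361 × 0.9754 × 0.6228 = 826.78 W/m².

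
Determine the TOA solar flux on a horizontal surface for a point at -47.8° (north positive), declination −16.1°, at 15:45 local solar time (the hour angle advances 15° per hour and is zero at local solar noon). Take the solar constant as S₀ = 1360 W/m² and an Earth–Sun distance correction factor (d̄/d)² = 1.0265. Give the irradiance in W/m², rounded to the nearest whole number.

787 W/m²

Hour angle H = 15° × (15.75 − 12) = 56.25°.
cos θ_z = sin(-47.8°) sin(-16.1°) + cos(-47.8°) cos(-16.1°) cos(56.25°) = 0.2054 + 0.3586 = 0.5640.
Top-of-atmosphere irradiance = S₀ (d̄/d)² cos θ_z = 1360 × 1.0265 × 0.5640 = 787.37 W/m².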